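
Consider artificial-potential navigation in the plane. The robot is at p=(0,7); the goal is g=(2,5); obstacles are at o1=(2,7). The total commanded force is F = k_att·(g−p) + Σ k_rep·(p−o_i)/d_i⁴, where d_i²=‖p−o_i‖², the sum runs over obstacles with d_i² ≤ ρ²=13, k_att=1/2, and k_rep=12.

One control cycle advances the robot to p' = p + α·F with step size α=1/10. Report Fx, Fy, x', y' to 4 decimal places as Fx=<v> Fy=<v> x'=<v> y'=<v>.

F_att = 1/2·(g−p) = 1/2·(2,-2) = (1.0000,-1.0000)
o1: d²=4 ≤ ρ²=13; F_rep = 12·(-2,0)/4² = (-1.5000,0.0000)
F = F_att + ΣF_rep = (-0.5000,-1.0000)
p' = p + 1/10·F = (-0.0500,6.9000)

Fx=-0.5000 Fy=-1.0000 x'=-0.0500 y'=6.9000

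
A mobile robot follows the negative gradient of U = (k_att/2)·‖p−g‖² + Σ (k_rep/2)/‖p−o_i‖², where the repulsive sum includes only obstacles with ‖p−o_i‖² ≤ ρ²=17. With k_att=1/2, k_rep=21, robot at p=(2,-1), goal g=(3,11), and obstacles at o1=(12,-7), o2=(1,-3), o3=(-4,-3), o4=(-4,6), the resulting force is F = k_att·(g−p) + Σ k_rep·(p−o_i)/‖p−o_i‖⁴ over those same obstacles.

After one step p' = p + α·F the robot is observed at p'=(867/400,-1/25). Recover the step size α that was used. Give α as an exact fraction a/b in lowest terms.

α = 1/8

F_att = 1/2·(g−p) = 1/2·(1,12) = (0.5000,6.0000)
o1: d²=136 > ρ²=17 → inactive
o2: d²=5 ≤ ρ²=17; F_rep = 21·(1,2)/5² = (0.8400,1.6800)
o3: d²=40 > ρ²=17 → inactive
o4: d²=85 > ρ²=17 → inactive
F = F_att + ΣF_rep = (1.3400,7.6800)
Δp = p'−p = (0.1675,0.9600); α = Δx/Fx = (67/400) / (67/50) = 1/8
check: Δy/Fy = (24/25) / (192/25) = 1/8 ✓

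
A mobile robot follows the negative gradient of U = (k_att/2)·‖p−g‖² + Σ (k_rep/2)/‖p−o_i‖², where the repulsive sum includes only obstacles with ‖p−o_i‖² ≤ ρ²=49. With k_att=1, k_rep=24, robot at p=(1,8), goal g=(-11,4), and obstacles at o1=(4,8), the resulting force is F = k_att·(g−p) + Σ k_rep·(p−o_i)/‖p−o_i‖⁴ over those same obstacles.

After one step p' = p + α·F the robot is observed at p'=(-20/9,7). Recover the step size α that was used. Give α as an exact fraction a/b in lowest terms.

F_att = 1·(g−p) = 1·(-12,-4) = (-12.0000,-4.0000)
o1: d²=9 ≤ ρ²=49; F_rep = 24·(-3,0)/9² = (-0.8889,0.0000)
F = F_att + ΣF_rep = (-12.8889,-4.0000)
Δp = p'−p = (-3.2222,-1.0000); α = Δx/Fx = (-29/9) / (-116/9) = 1/4
check: Δy/Fy = (-1) / (-4) = 1/4 ✓

α = 1/4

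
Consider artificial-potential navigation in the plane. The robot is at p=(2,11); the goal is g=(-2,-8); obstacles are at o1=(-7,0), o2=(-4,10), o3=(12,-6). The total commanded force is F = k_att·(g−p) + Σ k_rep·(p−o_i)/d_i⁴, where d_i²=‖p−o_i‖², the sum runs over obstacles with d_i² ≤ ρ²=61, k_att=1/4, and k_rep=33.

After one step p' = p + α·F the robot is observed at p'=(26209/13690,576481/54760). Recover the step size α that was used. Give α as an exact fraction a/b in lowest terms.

F_att = 1/4·(g−p) = 1/4·(-4,-19) = (-1.0000,-4.7500)
o1: d²=202 > ρ²=61 → inactive
o2: d²=37 ≤ ρ²=61; F_rep = 33·(6,1)/37² = (0.1446,0.0241)
o3: d²=389 > ρ²=61 → inactive
F = F_att + ΣF_rep = (-0.8554,-4.7259)
Δp = p'−p = (-0.0855,-0.4726); α = Δx/Fx = (-1171/13690) / (-1171/1369) = 1/10
check: Δy/Fy = (-25879/54760) / (-25879/5476) = 1/10 ✓

α = 1/10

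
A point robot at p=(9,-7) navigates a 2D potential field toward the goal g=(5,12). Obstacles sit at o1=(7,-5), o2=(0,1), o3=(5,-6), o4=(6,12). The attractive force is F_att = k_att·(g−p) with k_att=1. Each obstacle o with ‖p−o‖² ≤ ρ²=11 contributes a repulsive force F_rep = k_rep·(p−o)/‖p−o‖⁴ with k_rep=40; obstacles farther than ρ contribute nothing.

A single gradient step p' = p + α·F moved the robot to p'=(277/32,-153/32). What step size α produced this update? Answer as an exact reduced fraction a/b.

F_att = 1·(g−p) = 1·(-4,19) = (-4.0000,19.0000)
o1: d²=8 ≤ ρ²=11; F_rep = 40·(2,-2)/8² = (1.2500,-1.2500)
o2: d²=145 > ρ²=11 → inactive
o3: d²=17 > ρ²=11 → inactive
o4: d²=370 > ρ²=11 → inactive
F = F_att + ΣF_rep = (-2.7500,17.7500)
Δp = p'−p = (-0.3438,2.2188); α = Δx/Fx = (-11/32) / (-11/4) = 1/8
check: Δy/Fy = (71/32) / (71/4) = 1/8 ✓

α = 1/8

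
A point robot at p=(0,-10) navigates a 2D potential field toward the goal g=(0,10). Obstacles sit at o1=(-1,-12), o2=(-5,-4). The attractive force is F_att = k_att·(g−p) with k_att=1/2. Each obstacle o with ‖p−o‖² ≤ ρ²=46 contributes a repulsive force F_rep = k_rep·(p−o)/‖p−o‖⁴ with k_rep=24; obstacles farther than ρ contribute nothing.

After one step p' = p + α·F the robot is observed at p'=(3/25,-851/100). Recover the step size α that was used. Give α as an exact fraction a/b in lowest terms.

F_att = 1/2·(g−p) = 1/2·(0,20) = (0.0000,10.0000)
o1: d²=5 ≤ ρ²=46; F_rep = 24·(1,2)/5² = (0.9600,1.9200)
o2: d²=61 > ρ²=46 → inactive
F = F_att + ΣF_rep = (0.9600,11.9200)
Δp = p'−p = (0.1200,1.4900); α = Δx/Fx = (3/25) / (24/25) = 1/8
check: Δy/Fy = (149/100) / (298/25) = 1/8 ✓

α = 1/8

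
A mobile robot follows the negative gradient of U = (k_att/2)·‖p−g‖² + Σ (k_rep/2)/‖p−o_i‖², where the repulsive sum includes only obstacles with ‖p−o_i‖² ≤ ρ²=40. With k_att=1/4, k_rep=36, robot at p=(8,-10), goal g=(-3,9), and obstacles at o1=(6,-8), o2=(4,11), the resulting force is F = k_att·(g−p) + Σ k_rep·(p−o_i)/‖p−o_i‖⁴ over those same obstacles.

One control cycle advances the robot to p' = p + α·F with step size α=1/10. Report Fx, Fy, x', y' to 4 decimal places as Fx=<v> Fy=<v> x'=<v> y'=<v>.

F_att = 1/4·(g−p) = 1/4·(-11,19) = (-2.7500,4.7500)
o1: d²=8 ≤ ρ²=40; F_rep = 36·(2,-2)/8² = (1.1250,-1.1250)
o2: d²=457 > ρ²=40 → inactive
F = F_att + ΣF_rep = (-1.6250,3.6250)
p' = p + 1/10·F = (7.8375,-9.6375)

Fx=-1.6250 Fy=3.6250 x'=7.8375 y'=-9.6375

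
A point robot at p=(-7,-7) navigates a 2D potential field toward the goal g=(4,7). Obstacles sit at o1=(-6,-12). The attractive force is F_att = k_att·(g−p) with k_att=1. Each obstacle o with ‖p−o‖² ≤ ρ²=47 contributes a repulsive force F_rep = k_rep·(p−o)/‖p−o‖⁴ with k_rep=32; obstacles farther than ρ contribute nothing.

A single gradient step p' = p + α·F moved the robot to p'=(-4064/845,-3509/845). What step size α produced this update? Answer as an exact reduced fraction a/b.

F_att = 1·(g−p) = 1·(11,14) = (11.0000,14.0000)
o1: d²=26 ≤ ρ²=47; F_rep = 32·(-1,5)/26² = (-0.0473,0.2367)
F = F_att + ΣF_rep = (10.9527,14.2367)
Δp = p'−p = (2.1905,2.8473); α = Δx/Fx = (1851/845) / (1851/169) = 1/5
check: Δy/Fy = (2406/845) / (2406/169) = 1/5 ✓

α = 1/5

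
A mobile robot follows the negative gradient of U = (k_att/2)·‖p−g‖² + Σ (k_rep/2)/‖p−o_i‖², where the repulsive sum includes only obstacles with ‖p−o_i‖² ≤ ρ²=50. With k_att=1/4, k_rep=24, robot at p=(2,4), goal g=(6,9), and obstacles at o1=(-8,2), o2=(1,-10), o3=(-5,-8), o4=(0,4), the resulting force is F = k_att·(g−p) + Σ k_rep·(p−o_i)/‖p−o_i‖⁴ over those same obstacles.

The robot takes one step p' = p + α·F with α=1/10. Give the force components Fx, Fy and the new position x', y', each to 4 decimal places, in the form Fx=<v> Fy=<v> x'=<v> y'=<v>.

F_att = 1/4·(g−p) = 1/4·(4,5) = (1.0000,1.2500)
o1: d²=104 > ρ²=50 → inactive
o2: d²=197 > ρ²=50 → inactive
o3: d²=193 > ρ²=50 → inactive
o4: d²=4 ≤ ρ²=50; F_rep = 24·(2,0)/4² = (3.0000,0.0000)
F = F_att + ΣF_rep = (4.0000,1.2500)
p' = p + 1/10·F = (2.4000,4.1250)

Fx=4.0000 Fy=1.2500 x'=2.4000 y'=4.1250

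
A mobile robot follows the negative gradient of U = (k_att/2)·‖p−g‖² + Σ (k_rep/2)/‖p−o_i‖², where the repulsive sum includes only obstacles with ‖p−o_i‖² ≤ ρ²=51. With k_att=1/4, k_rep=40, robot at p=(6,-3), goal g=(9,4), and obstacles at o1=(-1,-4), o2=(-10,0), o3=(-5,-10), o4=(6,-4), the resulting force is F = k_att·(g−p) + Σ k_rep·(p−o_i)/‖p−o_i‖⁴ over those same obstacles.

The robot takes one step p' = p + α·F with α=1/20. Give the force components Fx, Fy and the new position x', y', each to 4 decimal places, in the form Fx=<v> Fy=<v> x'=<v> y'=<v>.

F_att = 1/4·(g−p) = 1/4·(3,7) = (0.7500,1.7500)
o1: d²=50 ≤ ρ²=51; F_rep = 40·(7,1)/50² = (0.1120,0.0160)
o2: d²=265 > ρ²=51 → inactive
o3: d²=170 > ρ²=51 → inactive
o4: d²=1 ≤ ρ²=51; F_rep = 40·(0,1)/1² = (0.0000,40.0000)
F = F_att + ΣF_rep = (0.8620,41.7660)
p' = p + 1/20·F = (6.0431,-0.9117)

Fx=0.8620 Fy=41.7660 x'=6.0431 y'=-0.9117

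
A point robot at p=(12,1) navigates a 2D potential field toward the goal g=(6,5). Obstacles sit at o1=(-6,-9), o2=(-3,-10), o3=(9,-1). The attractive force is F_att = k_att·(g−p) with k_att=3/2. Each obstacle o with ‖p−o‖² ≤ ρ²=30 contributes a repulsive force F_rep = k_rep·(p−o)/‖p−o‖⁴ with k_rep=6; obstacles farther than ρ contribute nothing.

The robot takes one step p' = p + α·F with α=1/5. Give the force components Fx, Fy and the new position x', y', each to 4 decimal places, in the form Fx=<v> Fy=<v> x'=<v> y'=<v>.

F_att = 3/2·(g−p) = 3/2·(-6,4) = (-9.0000,6.0000)
o1: d²=424 > ρ²=30 → inactive
o2: d²=346 > ρ²=30 → inactive
o3: d²=13 ≤ ρ²=30; F_rep = 6·(3,2)/13² = (0.1065,0.0710)
F = F_att + ΣF_rep = (-8.8935,6.0710)
p' = p + 1/5·F = (10.2213,2.2142)

Fx=-8.8935 Fy=6.0710 x'=10.2213 y'=2.2142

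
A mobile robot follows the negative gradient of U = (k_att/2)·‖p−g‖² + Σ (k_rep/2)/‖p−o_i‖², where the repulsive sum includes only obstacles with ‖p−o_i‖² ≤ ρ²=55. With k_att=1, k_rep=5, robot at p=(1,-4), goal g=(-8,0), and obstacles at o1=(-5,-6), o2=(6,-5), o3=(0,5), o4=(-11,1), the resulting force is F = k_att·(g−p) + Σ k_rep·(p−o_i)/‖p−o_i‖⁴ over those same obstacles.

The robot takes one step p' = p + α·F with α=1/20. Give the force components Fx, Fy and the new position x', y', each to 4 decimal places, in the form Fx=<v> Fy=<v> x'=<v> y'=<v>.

F_att = 1·(g−p) = 1·(-9,4) = (-9.0000,4.0000)
o1: d²=40 ≤ ρ²=55; F_rep = 5·(6,2)/40² = (0.0187,0.0063)
o2: d²=26 ≤ ρ²=55; F_rep = 5·(-5,1)/26² = (-0.0370,0.0074)
o3: d²=82 > ρ²=55 → inactive
o4: d²=169 > ρ²=55 → inactive
F = F_att + ΣF_rep = (-9.0182,4.0136)
p' = p + 1/20·F = (0.5491,-3.7993)

Fx=-9.0182 Fy=4.0136 x'=0.5491 y'=-3.7993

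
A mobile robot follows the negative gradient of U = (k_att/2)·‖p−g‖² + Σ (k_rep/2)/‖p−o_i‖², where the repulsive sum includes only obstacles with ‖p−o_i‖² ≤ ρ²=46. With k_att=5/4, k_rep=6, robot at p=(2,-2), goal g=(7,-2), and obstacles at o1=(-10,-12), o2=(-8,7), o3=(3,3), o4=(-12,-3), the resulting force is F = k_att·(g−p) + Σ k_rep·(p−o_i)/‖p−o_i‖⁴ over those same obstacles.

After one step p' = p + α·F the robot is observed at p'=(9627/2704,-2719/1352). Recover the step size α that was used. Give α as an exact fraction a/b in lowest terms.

F_att = 5/4·(g−p) = 5/4·(5,0) = (6.2500,0.0000)
o1: d²=244 > ρ²=46 → inactive
o2: d²=181 > ρ²=46 → inactive
o3: d²=26 ≤ ρ²=46; F_rep = 6·(-1,-5)/26² = (-0.0089,-0.0444)
o4: d²=197 > ρ²=46 → inactive
F = F_att + ΣF_rep = (6.2411,-0.0444)
Δp = p'−p = (1.5603,-0.0111); α = Δx/Fx = (4219/2704) / (4219/676) = 1/4
check: Δy/Fy = (-15/1352) / (-15/338) = 1/4 ✓

α = 1/4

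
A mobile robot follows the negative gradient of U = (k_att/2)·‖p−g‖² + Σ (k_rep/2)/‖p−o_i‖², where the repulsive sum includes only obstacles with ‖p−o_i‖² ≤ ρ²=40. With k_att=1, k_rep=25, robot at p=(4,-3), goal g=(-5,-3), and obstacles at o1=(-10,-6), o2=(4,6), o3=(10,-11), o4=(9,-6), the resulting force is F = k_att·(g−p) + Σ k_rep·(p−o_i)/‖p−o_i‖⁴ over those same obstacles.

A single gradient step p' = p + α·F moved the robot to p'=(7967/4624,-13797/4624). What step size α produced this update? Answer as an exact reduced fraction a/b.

α = 1/4

F_att = 1·(g−p) = 1·(-9,0) = (-9.0000,0.0000)
o1: d²=205 > ρ²=40 → inactive
o2: d²=81 > ρ²=40 → inactive
o3: d²=100 > ρ²=40 → inactive
o4: d²=34 ≤ ρ²=40; F_rep = 25·(-5,3)/34² = (-0.1081,0.0649)
F = F_att + ΣF_rep = (-9.1081,0.0649)
Δp = p'−p = (-2.2770,0.0162); α = Δx/Fx = (-10529/4624) / (-10529/1156) = 1/4
check: Δy/Fy = (75/4624) / (75/1156) = 1/4 ✓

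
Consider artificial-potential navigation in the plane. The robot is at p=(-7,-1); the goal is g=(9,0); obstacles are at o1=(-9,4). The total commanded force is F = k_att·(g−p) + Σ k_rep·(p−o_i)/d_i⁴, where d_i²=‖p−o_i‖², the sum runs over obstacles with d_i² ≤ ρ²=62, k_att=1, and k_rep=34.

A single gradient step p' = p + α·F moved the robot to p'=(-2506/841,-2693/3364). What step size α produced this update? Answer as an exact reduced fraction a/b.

F_att = 1·(g−p) = 1·(16,1) = (16.0000,1.0000)
o1: d²=29 ≤ ρ²=62; F_rep = 34·(2,-5)/29² = (0.0809,-0.2021)
F = F_att + ΣF_rep = (16.0809,0.7979)
Δp = p'−p = (4.0202,0.1995); α = Δx/Fx = (3381/841) / (13524/841) = 1/4
check: Δy/Fy = (671/3364) / (671/841) = 1/4 ✓

α = 1/4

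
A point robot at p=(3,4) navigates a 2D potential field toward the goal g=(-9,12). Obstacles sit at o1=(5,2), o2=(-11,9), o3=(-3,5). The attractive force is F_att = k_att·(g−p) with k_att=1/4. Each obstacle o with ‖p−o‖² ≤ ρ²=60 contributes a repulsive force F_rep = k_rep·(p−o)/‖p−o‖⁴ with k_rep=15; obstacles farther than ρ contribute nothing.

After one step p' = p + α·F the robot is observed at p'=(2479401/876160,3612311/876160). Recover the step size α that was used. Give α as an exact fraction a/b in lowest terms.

α = 1/20

F_att = 1/4·(g−p) = 1/4·(-12,8) = (-3.0000,2.0000)
o1: d²=8 ≤ ρ²=60; F_rep = 15·(-2,2)/8² = (-0.4688,0.4688)
o2: d²=221 > ρ²=60 → inactive
o3: d²=37 ≤ ρ²=60; F_rep = 15·(6,-1)/37² = (0.0657,-0.0110)
F = F_att + ΣF_rep = (-3.4030,2.4578)
Δp = p'−p = (-0.1702,0.1229); α = Δx/Fx = (-149079/876160) / (-149079/43808) = 1/20
check: Δy/Fy = (107671/876160) / (107671/43808) = 1/20 ✓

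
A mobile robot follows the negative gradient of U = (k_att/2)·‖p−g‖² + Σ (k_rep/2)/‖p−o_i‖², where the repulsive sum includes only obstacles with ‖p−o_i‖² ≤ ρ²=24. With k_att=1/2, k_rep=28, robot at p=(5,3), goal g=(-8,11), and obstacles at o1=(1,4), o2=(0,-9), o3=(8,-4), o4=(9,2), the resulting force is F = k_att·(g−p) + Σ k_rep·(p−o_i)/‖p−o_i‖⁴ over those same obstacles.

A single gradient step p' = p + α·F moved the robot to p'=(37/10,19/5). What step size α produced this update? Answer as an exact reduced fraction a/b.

F_att = 1/2·(g−p) = 1/2·(-13,8) = (-6.5000,4.0000)
o1: d²=17 ≤ ρ²=24; F_rep = 28·(4,-1)/17² = (0.3875,-0.0969)
o2: d²=169 > ρ²=24 → inactive
o3: d²=58 > ρ²=24 → inactive
o4: d²=17 ≤ ρ²=24; F_rep = 28·(-4,1)/17² = (-0.3875,0.0969)
F = F_att + ΣF_rep = (-6.5000,4.0000)
Δp = p'−p = (-1.3000,0.8000); α = Δx/Fx = (-13/10) / (-13/2) = 1/5
check: Δy/Fy = (4/5) / (4) = 1/5 ✓

α = 1/5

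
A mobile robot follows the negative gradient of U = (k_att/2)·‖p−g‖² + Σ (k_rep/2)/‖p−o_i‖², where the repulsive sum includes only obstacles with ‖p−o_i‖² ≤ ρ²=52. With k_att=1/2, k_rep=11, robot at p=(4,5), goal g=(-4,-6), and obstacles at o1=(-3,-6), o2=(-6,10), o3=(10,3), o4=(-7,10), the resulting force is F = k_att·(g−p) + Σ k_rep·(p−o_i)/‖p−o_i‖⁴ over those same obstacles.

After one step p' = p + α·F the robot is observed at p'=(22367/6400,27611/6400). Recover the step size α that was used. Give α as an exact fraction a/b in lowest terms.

F_att = 1/2·(g−p) = 1/2·(-8,-11) = (-4.0000,-5.5000)
o1: d²=170 > ρ²=52 → inactive
o2: d²=125 > ρ²=52 → inactive
o3: d²=40 ≤ ρ²=52; F_rep = 11·(-6,2)/40² = (-0.0413,0.0138)
o4: d²=146 > ρ²=52 → inactive
F = F_att + ΣF_rep = (-4.0412,-5.4863)
Δp = p'−p = (-0.5052,-0.6858); α = Δx/Fx = (-3233/6400) / (-3233/800) = 1/8
check: Δy/Fy = (-4389/6400) / (-4389/800) = 1/8 ✓

α = 1/8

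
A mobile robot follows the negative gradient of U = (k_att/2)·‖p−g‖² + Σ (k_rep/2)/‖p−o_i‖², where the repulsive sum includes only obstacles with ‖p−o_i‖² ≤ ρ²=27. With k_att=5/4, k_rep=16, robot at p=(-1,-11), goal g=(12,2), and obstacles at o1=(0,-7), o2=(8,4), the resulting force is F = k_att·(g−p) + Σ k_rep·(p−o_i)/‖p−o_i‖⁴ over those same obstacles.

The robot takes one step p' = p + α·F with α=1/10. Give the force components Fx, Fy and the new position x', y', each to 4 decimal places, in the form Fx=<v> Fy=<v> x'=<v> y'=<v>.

Fx=16.1946 Fy=16.0285 x'=0.6195 y'=-9.3971

F_att = 5/4·(g−p) = 5/4·(13,13) = (16.2500,16.2500)
o1: d²=17 ≤ ρ²=27; F_rep = 16·(-1,-4)/17² = (-0.0554,-0.2215)
o2: d²=306 > ρ²=27 → inactive
F = F_att + ΣF_rep = (16.1946,16.0285)
p' = p + 1/10·F = (0.6195,-9.3971)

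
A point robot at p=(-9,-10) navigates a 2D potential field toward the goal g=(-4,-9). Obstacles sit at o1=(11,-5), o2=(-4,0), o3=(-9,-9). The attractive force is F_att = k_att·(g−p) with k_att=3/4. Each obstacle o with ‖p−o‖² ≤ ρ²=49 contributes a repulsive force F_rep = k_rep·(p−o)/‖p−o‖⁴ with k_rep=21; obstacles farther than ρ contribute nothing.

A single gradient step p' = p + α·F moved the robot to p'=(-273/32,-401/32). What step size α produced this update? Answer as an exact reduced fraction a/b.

F_att = 3/4·(g−p) = 3/4·(5,1) = (3.7500,0.7500)
o1: d²=425 > ρ²=49 → inactive
o2: d²=125 > ρ²=49 → inactive
o3: d²=1 ≤ ρ²=49; F_rep = 21·(0,-1)/1² = (0.0000,-21.0000)
F = F_att + ΣF_rep = (3.7500,-20.2500)
Δp = p'−p = (0.4688,-2.5312); α = Δx/Fx = (15/32) / (15/4) = 1/8
check: Δy/Fy = (-81/32) / (-81/4) = 1/8 ✓

α = 1/8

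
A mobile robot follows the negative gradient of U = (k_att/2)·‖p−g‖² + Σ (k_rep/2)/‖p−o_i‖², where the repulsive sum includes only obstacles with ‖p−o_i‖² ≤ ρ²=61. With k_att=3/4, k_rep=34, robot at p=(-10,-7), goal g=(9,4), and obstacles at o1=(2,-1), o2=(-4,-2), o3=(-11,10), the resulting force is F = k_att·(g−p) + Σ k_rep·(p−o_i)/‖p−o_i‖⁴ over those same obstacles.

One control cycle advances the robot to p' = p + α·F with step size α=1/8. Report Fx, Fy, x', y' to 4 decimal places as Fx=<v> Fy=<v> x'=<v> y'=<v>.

Fx=14.1952 Fy=8.2043 x'=-8.2256 y'=-5.9745

F_att = 3/4·(g−p) = 3/4·(19,11) = (14.2500,8.2500)
o1: d²=180 > ρ²=61 → inactive
o2: d²=61 ≤ ρ²=61; F_rep = 34·(-6,-5)/61² = (-0.0548,-0.0457)
o3: d²=290 > ρ²=61 → inactive
F = F_att + ΣF_rep = (14.1952,8.2043)
p' = p + 1/8·F = (-8.2256,-5.9745)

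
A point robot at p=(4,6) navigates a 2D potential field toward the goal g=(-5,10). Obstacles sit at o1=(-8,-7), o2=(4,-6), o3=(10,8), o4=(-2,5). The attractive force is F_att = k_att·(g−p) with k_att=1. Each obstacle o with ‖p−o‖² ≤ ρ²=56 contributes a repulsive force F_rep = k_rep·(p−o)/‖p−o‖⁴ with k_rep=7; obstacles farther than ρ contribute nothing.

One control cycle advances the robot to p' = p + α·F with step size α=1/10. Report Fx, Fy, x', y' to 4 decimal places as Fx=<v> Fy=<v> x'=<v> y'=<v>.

Fx=-8.9956 Fy=3.9964 x'=3.1004 y'=6.3996

F_att = 1·(g−p) = 1·(-9,4) = (-9.0000,4.0000)
o1: d²=313 > ρ²=56 → inactive
o2: d²=144 > ρ²=56 → inactive
o3: d²=40 ≤ ρ²=56; F_rep = 7·(-6,-2)/40² = (-0.0262,-0.0088)
o4: d²=37 ≤ ρ²=56; F_rep = 7·(6,1)/37² = (0.0307,0.0051)
F = F_att + ΣF_rep = (-8.9956,3.9964)
p' = p + 1/10·F = (3.1004,6.3996)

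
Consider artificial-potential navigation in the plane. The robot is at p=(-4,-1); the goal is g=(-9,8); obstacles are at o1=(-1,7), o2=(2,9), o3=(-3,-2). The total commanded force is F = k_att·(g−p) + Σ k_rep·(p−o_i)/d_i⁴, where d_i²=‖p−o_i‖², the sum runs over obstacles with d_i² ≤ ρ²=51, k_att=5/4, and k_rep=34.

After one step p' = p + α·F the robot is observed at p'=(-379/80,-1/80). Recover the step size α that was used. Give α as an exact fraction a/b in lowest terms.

α = 1/20

F_att = 5/4·(g−p) = 5/4·(-5,9) = (-6.2500,11.2500)
o1: d²=73 > ρ²=51 → inactive
o2: d²=136 > ρ²=51 → inactive
o3: d²=2 ≤ ρ²=51; F_rep = 34·(-1,1)/2² = (-8.5000,8.5000)
F = F_att + ΣF_rep = (-14.7500,19.7500)
Δp = p'−p = (-0.7375,0.9875); α = Δx/Fx = (-59/80) / (-59/4) = 1/20
check: Δy/Fy = (79/80) / (79/4) = 1/20 ✓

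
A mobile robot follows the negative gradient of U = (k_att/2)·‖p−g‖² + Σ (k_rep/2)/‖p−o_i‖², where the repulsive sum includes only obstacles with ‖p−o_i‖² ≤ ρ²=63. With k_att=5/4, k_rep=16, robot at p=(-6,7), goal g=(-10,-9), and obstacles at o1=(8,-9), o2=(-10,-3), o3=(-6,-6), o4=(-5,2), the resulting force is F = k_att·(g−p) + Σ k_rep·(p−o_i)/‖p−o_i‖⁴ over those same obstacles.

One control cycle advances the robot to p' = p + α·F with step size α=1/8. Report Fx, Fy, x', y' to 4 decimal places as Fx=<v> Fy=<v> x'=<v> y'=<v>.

F_att = 5/4·(g−p) = 5/4·(-4,-16) = (-5.0000,-20.0000)
o1: d²=452 > ρ²=63 → inactive
o2: d²=116 > ρ²=63 → inactive
o3: d²=169 > ρ²=63 → inactive
o4: d²=26 ≤ ρ²=63; F_rep = 16·(-1,5)/26² = (-0.0237,0.1183)
F = F_att + ΣF_rep = (-5.0237,-19.8817)
p' = p + 1/8·F = (-6.6280,4.5148)

Fx=-5.0237 Fy=-19.8817 x'=-6.6280 y'=4.5148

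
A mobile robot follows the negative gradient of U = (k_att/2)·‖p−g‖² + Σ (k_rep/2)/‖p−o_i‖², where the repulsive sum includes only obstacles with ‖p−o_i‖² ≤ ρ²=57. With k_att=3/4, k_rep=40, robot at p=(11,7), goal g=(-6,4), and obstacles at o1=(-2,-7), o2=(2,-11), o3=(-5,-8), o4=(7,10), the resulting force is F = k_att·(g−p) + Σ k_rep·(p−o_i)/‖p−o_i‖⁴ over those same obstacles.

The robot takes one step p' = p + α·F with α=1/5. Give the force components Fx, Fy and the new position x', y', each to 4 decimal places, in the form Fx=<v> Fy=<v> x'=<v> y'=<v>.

Fx=-12.4940 Fy=-2.4420 x'=8.5012 y'=6.5116

F_att = 3/4·(g−p) = 3/4·(-17,-3) = (-12.7500,-2.2500)
o1: d²=365 > ρ²=57 → inactive
o2: d²=405 > ρ²=57 → inactive
o3: d²=481 > ρ²=57 → inactive
o4: d²=25 ≤ ρ²=57; F_rep = 40·(4,-3)/25² = (0.2560,-0.1920)
F = F_att + ΣF_rep = (-12.4940,-2.4420)
p' = p + 1/5·F = (8.5012,6.5116)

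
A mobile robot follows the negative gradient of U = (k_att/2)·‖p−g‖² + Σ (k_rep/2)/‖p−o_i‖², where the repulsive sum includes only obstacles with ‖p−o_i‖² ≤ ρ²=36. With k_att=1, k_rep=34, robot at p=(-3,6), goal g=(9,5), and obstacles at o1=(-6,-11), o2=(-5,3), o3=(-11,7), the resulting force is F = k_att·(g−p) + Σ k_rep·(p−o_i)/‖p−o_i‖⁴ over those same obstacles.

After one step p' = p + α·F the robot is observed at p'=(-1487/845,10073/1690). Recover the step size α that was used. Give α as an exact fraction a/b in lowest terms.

F_att = 1·(g−p) = 1·(12,-1) = (12.0000,-1.0000)
o1: d²=298 > ρ²=36 → inactive
o2: d²=13 ≤ ρ²=36; F_rep = 34·(2,3)/13² = (0.4024,0.6036)
o3: d²=65 > ρ²=36 → inactive
F = F_att + ΣF_rep = (12.4024,-0.3964)
Δp = p'−p = (1.2402,-0.0396); α = Δx/Fx = (1048/845) / (2096/169) = 1/10
check: Δy/Fy = (-67/1690) / (-67/169) = 1/10 ✓

α = 1/10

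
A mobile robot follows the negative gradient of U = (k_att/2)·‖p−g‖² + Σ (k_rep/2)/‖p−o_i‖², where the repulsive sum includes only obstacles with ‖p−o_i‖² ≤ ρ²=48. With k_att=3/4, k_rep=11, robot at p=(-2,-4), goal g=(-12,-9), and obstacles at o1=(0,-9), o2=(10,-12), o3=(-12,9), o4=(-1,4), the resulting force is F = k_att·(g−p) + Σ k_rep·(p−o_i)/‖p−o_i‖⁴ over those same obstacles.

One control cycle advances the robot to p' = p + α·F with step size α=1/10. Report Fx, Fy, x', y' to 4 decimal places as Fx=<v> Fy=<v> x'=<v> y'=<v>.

Fx=-7.5262 Fy=-3.6846 x'=-2.7526 y'=-4.3685

F_att = 3/4·(g−p) = 3/4·(-10,-5) = (-7.5000,-3.7500)
o1: d²=29 ≤ ρ²=48; F_rep = 11·(-2,5)/29² = (-0.0262,0.0654)
o2: d²=208 > ρ²=48 → inactive
o3: d²=269 > ρ²=48 → inactive
o4: d²=65 > ρ²=48 → inactive
F = F_att + ΣF_rep = (-7.5262,-3.6846)
p' = p + 1/10·F = (-2.7526,-4.3685)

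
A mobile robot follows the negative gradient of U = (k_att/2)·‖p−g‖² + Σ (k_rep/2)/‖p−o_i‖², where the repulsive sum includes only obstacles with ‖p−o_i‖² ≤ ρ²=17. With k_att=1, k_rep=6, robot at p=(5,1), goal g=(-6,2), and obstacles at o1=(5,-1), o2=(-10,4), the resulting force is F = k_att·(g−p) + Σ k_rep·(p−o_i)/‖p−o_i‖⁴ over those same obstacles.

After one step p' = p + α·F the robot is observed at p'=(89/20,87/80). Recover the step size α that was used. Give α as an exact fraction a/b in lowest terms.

α = 1/20

F_att = 1·(g−p) = 1·(-11,1) = (-11.0000,1.0000)
o1: d²=4 ≤ ρ²=17; F_rep = 6·(0,2)/4² = (0.0000,0.7500)
o2: d²=234 > ρ²=17 → inactive
F = F_att + ΣF_rep = (-11.0000,1.7500)
Δp = p'−p = (-0.5500,0.0875); α = Δx/Fx = (-11/20) / (-11) = 1/20
check: Δy/Fy = (7/80) / (7/4) = 1/20 ✓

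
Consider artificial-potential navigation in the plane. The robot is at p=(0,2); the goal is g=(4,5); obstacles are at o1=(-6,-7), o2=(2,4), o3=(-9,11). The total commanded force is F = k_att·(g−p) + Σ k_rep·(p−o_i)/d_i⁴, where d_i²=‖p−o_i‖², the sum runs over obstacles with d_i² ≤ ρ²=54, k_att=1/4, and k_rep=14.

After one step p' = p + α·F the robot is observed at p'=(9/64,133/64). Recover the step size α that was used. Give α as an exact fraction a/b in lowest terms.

α = 1/4

F_att = 1/4·(g−p) = 1/4·(4,3) = (1.0000,0.7500)
o1: d²=117 > ρ²=54 → inactive
o2: d²=8 ≤ ρ²=54; F_rep = 14·(-2,-2)/8² = (-0.4375,-0.4375)
o3: d²=162 > ρ²=54 → inactive
F = F_att + ΣF_rep = (0.5625,0.3125)
Δp = p'−p = (0.1406,0.0781); α = Δx/Fx = (9/64) / (9/16) = 1/4
check: Δy/Fy = (5/64) / (5/16) = 1/4 ✓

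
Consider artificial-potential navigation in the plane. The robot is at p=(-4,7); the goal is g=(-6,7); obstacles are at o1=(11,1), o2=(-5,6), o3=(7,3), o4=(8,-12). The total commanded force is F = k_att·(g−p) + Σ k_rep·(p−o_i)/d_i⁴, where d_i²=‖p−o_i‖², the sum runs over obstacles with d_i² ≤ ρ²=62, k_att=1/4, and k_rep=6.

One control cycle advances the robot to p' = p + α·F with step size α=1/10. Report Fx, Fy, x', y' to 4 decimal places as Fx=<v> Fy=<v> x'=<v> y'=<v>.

Fx=1.0000 Fy=1.5000 x'=-3.9000 y'=7.1500

F_att = 1/4·(g−p) = 1/4·(-2,0) = (-0.5000,0.0000)
o1: d²=261 > ρ²=62 → inactive
o2: d²=2 ≤ ρ²=62; F_rep = 6·(1,1)/2² = (1.5000,1.5000)
o3: d²=137 > ρ²=62 → inactive
o4: d²=505 > ρ²=62 → inactive
F = F_att + ΣF_rep = (1.0000,1.5000)
p' = p + 1/10·F = (-3.9000,7.1500)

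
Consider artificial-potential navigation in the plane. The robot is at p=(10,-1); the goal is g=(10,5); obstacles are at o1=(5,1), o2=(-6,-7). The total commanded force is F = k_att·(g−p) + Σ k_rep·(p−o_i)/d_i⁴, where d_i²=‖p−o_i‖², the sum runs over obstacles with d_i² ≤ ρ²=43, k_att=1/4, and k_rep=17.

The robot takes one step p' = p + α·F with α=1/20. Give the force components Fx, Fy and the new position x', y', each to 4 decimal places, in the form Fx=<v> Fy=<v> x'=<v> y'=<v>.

F_att = 1/4·(g−p) = 1/4·(0,6) = (0.0000,1.5000)
o1: d²=29 ≤ ρ²=43; F_rep = 17·(5,-2)/29² = (0.1011,-0.0404)
o2: d²=292 > ρ²=43 → inactive
F = F_att + ΣF_rep = (0.1011,1.4596)
p' = p + 1/20·F = (10.0051,-0.9270)

Fx=0.1011 Fy=1.4596 x'=10.0051 y'=-0.9270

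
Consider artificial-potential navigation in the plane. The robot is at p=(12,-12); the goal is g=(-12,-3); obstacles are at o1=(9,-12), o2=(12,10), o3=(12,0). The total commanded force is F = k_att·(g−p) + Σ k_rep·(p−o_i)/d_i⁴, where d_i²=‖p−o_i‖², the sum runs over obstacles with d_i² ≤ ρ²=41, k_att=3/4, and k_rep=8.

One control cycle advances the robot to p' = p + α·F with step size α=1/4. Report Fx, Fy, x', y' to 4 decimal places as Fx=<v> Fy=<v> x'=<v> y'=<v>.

Fx=-17.7037 Fy=6.7500 x'=7.5741 y'=-10.3125

F_att = 3/4·(g−p) = 3/4·(-24,9) = (-18.0000,6.7500)
o1: d²=9 ≤ ρ²=41; F_rep = 8·(3,0)/9² = (0.2963,0.0000)
o2: d²=484 > ρ²=41 → inactive
o3: d²=144 > ρ²=41 → inactive
F = F_att + ΣF_rep = (-17.7037,6.7500)
p' = p + 1/4·F = (7.5741,-10.3125)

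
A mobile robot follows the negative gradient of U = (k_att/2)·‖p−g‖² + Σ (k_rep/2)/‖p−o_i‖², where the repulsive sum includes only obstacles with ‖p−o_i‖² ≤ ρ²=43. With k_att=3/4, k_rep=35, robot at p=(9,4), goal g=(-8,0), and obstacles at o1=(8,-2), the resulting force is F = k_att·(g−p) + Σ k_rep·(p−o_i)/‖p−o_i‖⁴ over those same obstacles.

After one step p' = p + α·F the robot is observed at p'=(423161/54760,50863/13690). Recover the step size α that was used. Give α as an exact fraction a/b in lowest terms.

α = 1/10

F_att = 3/4·(g−p) = 3/4·(-17,-4) = (-12.7500,-3.0000)
o1: d²=37 ≤ ρ²=43; F_rep = 35·(1,6)/37² = (0.0256,0.1534)
F = F_att + ΣF_rep = (-12.7244,-2.8466)
Δp = p'−p = (-1.2724,-0.2847); α = Δx/Fx = (-69679/54760) / (-69679/5476) = 1/10
check: Δy/Fy = (-3897/13690) / (-3897/1369) = 1/10 ✓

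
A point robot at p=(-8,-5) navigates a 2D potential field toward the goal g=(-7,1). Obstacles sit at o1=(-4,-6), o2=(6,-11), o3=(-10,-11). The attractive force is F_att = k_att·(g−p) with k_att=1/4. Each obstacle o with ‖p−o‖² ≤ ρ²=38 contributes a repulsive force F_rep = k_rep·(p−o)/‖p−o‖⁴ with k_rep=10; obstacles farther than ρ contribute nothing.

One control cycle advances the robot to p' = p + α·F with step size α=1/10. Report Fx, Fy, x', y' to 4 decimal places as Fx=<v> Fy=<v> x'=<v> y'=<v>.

F_att = 1/4·(g−p) = 1/4·(1,6) = (0.2500,1.5000)
o1: d²=17 ≤ ρ²=38; F_rep = 10·(-4,1)/17² = (-0.1384,0.0346)
o2: d²=232 > ρ²=38 → inactive
o3: d²=40 > ρ²=38 → inactive
F = F_att + ΣF_rep = (0.1116,1.5346)
p' = p + 1/10·F = (-7.9888,-4.8465)

Fx=0.1116 Fy=1.5346 x'=-7.9888 y'=-4.8465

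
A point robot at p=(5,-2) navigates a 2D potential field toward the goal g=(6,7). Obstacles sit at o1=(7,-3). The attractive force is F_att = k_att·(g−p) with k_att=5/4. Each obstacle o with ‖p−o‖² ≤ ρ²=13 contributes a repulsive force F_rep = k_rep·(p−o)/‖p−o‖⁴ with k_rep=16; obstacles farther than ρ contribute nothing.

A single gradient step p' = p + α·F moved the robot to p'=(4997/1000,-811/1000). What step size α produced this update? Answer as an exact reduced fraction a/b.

α = 1/10

F_att = 5/4·(g−p) = 5/4·(1,9) = (1.2500,11.2500)
o1: d²=5 ≤ ρ²=13; F_rep = 16·(-2,1)/5² = (-1.2800,0.6400)
F = F_att + ΣF_rep = (-0.0300,11.8900)
Δp = p'−p = (-0.0030,1.1890); α = Δx/Fx = (-3/1000) / (-3/100) = 1/10
check: Δy/Fy = (1189/1000) / (1189/100) = 1/10 ✓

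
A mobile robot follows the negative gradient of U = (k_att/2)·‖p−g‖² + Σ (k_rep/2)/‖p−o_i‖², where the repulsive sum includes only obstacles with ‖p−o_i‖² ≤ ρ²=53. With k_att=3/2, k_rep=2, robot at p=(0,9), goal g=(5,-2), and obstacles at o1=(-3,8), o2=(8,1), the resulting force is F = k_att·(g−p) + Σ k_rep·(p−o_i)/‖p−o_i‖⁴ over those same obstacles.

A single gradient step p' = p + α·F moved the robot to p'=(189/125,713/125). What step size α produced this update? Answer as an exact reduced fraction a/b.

F_att = 3/2·(g−p) = 3/2·(5,-11) = (7.5000,-16.5000)
o1: d²=10 ≤ ρ²=53; F_rep = 2·(3,1)/10² = (0.0600,0.0200)
o2: d²=128 > ρ²=53 → inactive
F = F_att + ΣF_rep = (7.5600,-16.4800)
Δp = p'−p = (1.5120,-3.2960); α = Δx/Fx = (189/125) / (189/25) = 1/5
check: Δy/Fy = (-412/125) / (-412/25) = 1/5 ✓

α = 1/5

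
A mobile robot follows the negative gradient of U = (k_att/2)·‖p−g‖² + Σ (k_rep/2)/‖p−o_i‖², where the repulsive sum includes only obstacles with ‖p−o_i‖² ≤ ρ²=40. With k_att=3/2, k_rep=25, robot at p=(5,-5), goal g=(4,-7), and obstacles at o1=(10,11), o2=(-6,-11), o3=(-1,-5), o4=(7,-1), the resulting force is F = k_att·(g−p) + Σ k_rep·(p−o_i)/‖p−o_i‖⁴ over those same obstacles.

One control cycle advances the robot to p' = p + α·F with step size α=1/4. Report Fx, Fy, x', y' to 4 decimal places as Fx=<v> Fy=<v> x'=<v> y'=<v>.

Fx=-1.5093 Fy=-3.2500 x'=4.6227 y'=-5.8125

F_att = 3/2·(g−p) = 3/2·(-1,-2) = (-1.5000,-3.0000)
o1: d²=281 > ρ²=40 → inactive
o2: d²=157 > ρ²=40 → inactive
o3: d²=36 ≤ ρ²=40; F_rep = 25·(6,0)/36² = (0.1157,0.0000)
o4: d²=20 ≤ ρ²=40; F_rep = 25·(-2,-4)/20² = (-0.1250,-0.2500)
F = F_att + ΣF_rep = (-1.5093,-3.2500)
p' = p + 1/4·F = (4.6227,-5.8125)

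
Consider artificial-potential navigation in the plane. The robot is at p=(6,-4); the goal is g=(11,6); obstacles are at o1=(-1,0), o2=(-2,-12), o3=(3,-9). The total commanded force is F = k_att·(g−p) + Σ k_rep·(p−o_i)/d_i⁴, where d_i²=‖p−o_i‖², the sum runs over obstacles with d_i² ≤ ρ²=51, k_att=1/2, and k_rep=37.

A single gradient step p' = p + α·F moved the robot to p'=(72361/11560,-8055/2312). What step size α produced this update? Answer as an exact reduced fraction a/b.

F_att = 1/2·(g−p) = 1/2·(5,10) = (2.5000,5.0000)
o1: d²=65 > ρ²=51 → inactive
o2: d²=128 > ρ²=51 → inactive
o3: d²=34 ≤ ρ²=51; F_rep = 37·(3,5)/34² = (0.0960,0.1600)
F = F_att + ΣF_rep = (2.5960,5.1600)
Δp = p'−p = (0.2596,0.5160); α = Δx/Fx = (3001/11560) / (3001/1156) = 1/10
check: Δy/Fy = (1193/2312) / (5965/1156) = 1/10 ✓

α = 1/10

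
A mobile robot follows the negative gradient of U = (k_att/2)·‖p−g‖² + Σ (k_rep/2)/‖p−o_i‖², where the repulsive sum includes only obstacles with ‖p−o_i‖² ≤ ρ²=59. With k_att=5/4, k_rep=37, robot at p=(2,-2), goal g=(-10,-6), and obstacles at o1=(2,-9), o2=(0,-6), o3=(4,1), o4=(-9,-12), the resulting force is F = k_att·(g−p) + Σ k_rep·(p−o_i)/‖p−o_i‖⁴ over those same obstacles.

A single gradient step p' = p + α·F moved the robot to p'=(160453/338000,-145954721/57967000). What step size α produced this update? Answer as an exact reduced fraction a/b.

F_att = 5/4·(g−p) = 5/4·(-12,-4) = (-15.0000,-5.0000)
o1: d²=49 ≤ ρ²=59; F_rep = 37·(0,7)/49² = (0.0000,0.1079)
o2: d²=20 ≤ ρ²=59; F_rep = 37·(2,4)/20² = (0.1850,0.3700)
o3: d²=13 ≤ ρ²=59; F_rep = 37·(-2,-3)/13² = (-0.4379,-0.6568)
o4: d²=221 > ρ²=59 → inactive
F = F_att + ΣF_rep = (-15.2529,-5.1789)
Δp = p'−p = (-1.5253,-0.5179); α = Δx/Fx = (-515547/338000) / (-515547/33800) = 1/10
check: Δy/Fy = (-30020721/57967000) / (-30020721/5796700) = 1/10 ✓

α = 1/10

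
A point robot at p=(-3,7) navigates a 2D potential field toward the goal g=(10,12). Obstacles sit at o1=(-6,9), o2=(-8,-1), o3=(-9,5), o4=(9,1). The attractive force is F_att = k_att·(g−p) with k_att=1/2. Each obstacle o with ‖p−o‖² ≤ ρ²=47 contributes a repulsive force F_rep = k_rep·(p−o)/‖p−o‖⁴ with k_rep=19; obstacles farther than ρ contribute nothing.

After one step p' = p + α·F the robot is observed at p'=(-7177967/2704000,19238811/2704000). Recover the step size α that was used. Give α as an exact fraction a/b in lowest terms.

F_att = 1/2·(g−p) = 1/2·(13,5) = (6.5000,2.5000)
o1: d²=13 ≤ ρ²=47; F_rep = 19·(3,-2)/13² = (0.3373,-0.2249)
o2: d²=89 > ρ²=47 → inactive
o3: d²=40 ≤ ρ²=47; F_rep = 19·(6,2)/40² = (0.0712,0.0238)
o4: d²=180 > ρ²=47 → inactive
F = F_att + ΣF_rep = (6.9085,2.2989)
Δp = p'−p = (0.3454,0.1149); α = Δx/Fx = (934033/2704000) / (934033/135200) = 1/20
check: Δy/Fy = (310811/2704000) / (310811/135200) = 1/20 ✓

α = 1/20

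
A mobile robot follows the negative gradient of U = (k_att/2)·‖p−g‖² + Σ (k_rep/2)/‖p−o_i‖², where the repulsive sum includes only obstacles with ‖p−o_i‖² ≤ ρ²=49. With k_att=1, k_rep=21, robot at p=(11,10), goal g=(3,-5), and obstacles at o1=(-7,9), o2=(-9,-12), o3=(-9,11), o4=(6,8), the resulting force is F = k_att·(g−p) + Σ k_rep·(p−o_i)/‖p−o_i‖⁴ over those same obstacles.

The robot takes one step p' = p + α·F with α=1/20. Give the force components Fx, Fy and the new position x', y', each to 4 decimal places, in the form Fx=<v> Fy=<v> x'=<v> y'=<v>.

Fx=-7.8751 Fy=-14.9501 x'=10.6062 y'=9.2525

F_att = 1·(g−p) = 1·(-8,-15) = (-8.0000,-15.0000)
o1: d²=325 > ρ²=49 → inactive
o2: d²=884 > ρ²=49 → inactive
o3: d²=401 > ρ²=49 → inactive
o4: d²=29 ≤ ρ²=49; F_rep = 21·(5,2)/29² = (0.1249,0.0499)
F = F_att + ΣF_rep = (-7.8751,-14.9501)
p' = p + 1/20·F = (10.6062,9.2525)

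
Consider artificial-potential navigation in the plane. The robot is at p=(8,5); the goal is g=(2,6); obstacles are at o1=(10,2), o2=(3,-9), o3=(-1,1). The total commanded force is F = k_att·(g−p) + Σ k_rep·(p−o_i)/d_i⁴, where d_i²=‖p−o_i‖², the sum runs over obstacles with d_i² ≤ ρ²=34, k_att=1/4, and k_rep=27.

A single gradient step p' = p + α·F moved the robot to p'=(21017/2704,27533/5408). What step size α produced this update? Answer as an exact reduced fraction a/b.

α = 1/8

F_att = 1/4·(g−p) = 1/4·(-6,1) = (-1.5000,0.2500)
o1: d²=13 ≤ ρ²=34; F_rep = 27·(-2,3)/13² = (-0.3195,0.4793)
o2: d²=221 > ρ²=34 → inactive
o3: d²=97 > ρ²=34 → inactive
F = F_att + ΣF_rep = (-1.8195,0.7293)
Δp = p'−p = (-0.2274,0.0912); α = Δx/Fx = (-615/2704) / (-615/338) = 1/8
check: Δy/Fy = (493/5408) / (493/676) = 1/8 ✓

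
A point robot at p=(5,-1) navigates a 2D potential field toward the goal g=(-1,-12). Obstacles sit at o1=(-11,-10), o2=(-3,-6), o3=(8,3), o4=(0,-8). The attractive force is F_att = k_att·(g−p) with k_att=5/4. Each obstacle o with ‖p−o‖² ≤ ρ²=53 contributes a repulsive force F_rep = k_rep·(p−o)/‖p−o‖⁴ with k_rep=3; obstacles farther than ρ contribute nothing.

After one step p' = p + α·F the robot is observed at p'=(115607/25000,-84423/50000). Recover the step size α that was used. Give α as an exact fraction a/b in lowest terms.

α = 1/20

F_att = 5/4·(g−p) = 5/4·(-6,-11) = (-7.5000,-13.7500)
o1: d²=337 > ρ²=53 → inactive
o2: d²=89 > ρ²=53 → inactive
o3: d²=25 ≤ ρ²=53; F_rep = 3·(-3,-4)/25² = (-0.0144,-0.0192)
o4: d²=74 > ρ²=53 → inactive
F = F_att + ΣF_rep = (-7.5144,-13.7692)
Δp = p'−p = (-0.3757,-0.6885); α = Δx/Fx = (-9393/25000) / (-9393/1250) = 1/20
check: Δy/Fy = (-34423/50000) / (-34423/2500) = 1/20 ✓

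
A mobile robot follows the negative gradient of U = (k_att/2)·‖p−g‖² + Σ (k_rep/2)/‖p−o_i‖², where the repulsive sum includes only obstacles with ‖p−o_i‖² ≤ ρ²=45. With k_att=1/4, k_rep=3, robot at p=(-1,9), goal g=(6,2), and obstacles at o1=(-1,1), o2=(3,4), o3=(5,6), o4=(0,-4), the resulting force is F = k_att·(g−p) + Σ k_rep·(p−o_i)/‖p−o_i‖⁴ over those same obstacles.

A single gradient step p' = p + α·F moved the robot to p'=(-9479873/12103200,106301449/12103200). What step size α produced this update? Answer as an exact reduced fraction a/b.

F_att = 1/4·(g−p) = 1/4·(7,-7) = (1.7500,-1.7500)
o1: d²=64 > ρ²=45 → inactive
o2: d²=41 ≤ ρ²=45; F_rep = 3·(-4,5)/41² = (-0.0071,0.0089)
o3: d²=45 ≤ ρ²=45; F_rep = 3·(-6,3)/45² = (-0.0089,0.0044)
o4: d²=170 > ρ²=45 → inactive
F = F_att + ΣF_rep = (1.7340,-1.7366)
Δp = p'−p = (0.2167,-0.2171); α = Δx/Fx = (2623327/12103200) / (2623327/1512900) = 1/8
check: Δy/Fy = (-2627351/12103200) / (-2627351/1512900) = 1/8 ✓

α = 1/8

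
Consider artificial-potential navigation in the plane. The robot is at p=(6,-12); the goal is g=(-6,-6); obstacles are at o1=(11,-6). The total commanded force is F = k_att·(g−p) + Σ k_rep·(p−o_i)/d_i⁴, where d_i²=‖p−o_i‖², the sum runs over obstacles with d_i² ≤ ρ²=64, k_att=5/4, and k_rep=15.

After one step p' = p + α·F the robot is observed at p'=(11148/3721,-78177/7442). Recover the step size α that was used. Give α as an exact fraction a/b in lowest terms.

α = 1/5

F_att = 5/4·(g−p) = 5/4·(-12,6) = (-15.0000,7.5000)
o1: d²=61 ≤ ρ²=64; F_rep = 15·(-5,-6)/61² = (-0.0202,-0.0242)
F = F_att + ΣF_rep = (-15.0202,7.4758)
Δp = p'−p = (-3.0040,1.4952); α = Δx/Fx = (-11178/3721) / (-55890/3721) = 1/5
check: Δy/Fy = (11127/7442) / (55635/7442) = 1/5 ✓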